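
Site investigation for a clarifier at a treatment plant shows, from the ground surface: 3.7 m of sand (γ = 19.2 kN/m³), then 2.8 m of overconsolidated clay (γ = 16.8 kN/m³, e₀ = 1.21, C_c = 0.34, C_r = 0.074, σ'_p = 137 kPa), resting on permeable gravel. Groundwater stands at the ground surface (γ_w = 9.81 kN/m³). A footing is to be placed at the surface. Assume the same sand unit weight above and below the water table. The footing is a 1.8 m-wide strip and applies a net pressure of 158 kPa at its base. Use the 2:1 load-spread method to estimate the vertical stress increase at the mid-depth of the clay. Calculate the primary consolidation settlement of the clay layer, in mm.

S_c ≈ 26.7 mm

Mid-depth of clay below the ground surface: z = 3.7 + 2.8/2 = 5.1 m.
Total vertical stress at mid-clay: σ_v = 19.2×3.7 + 16.8×1.4 = 94.56 kPa.
Pore pressure: u = 9.81×(5.1 − 0) = 50.031 kPa.
Initial effective stress: σ'_0 = σ_v − u = 94.56 − 50.031 = 44.529 kPa.
Stress increase at mid-clay by the 2:1 spreading method:
Δσ = qB/(B+z) = 158×1.8/(1.8+5.1) = 41.217 kPa
Final effective stress: σ'_f = 44.529 + 41.217 = 85.746 kPa.
σ'_f = 85.746 ≤ σ'_p = 137 kPa, so the clay remains overconsolidated and only the recompression index applies:
S_c = C_r·H/(1+e₀)·log₁₀(σ'_f/σ'_0) = 0.074×2.8/2.21×log₁₀(85.746/44.529)
    = 0.093758 × 0.28457 = 0.02668 m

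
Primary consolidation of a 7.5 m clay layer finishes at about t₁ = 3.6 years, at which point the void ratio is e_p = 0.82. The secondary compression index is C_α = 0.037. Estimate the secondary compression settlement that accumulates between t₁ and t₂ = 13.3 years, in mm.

Secondary compression: S_s = C_α·H/(1+e_p)·log₁₀(t₂/t₁)
S_s = 0.037×7.5/(1+0.82)×log₁₀(13.3/3.6)
    = 0.1525 × 0.5675 = 0.08654 m

S_s ≈ 86.5 mm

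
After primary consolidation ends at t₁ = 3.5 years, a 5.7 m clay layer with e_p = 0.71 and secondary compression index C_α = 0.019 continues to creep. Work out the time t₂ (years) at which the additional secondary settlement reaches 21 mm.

S_s = C_α·H/(1+e_p)·log₁₀(t₂/t₁) ⇒ log₁₀(t₂/t₁) = S_s·(1+e_p)/(C_α·H).
log₁₀(t₂/t₁) = 0.021 × (1+0.71) / (0.019×5.7) = 0.3316
t₂ = t₁ × 10^0.3316 = 3.5 × 2.146 = 7.51 years

t₂ ≈ 7.51 years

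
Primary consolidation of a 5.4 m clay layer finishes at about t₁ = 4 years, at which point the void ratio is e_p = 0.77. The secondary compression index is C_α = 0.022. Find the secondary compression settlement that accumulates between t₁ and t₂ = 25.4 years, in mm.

Secondary compression: S_s = C_α·H/(1+e_p)·log₁₀(t₂/t₁)
S_s = 0.022×5.4/(1+0.77)×log₁₀(25.4/4)
    = 0.06712 × 0.8028 = 0.05388 m

S_s ≈ 53.9 mm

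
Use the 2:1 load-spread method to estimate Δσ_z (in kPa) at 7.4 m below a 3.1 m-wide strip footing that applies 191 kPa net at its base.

By the 2:1 method the load spreads at 1 horizontal : 2 vertical, so at depth z the loaded area has grown by z in each plan dimension:
Δσ = qB/(B+z) = 191×3.1/(3.1+7.4) = 56.39 kPa

Δσ_z ≈ 56.4 kPa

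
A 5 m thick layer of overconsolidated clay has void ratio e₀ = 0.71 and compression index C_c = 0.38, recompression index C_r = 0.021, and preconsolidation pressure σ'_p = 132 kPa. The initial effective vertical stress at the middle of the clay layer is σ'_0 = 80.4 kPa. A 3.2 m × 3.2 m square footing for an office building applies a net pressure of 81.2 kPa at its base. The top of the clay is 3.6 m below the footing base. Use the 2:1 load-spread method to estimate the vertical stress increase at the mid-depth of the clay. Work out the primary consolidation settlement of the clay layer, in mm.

Mid-depth of clay below the footing base: z = 3.6 + 5/2 = 6.1 m.
Stress increase at mid-clay by the 2:1 spreading method:
Δσ = qBL/((B+z)(L+z)) = 81.2×3.2×3.2/((3.2+6.1)(3.2+6.1)) = 9.6137 kPa
Final effective stress: σ'_f = 80.4 + 9.6137 = 90.014 kPa.
σ'_f = 90.014 ≤ σ'_p = 132 kPa, so the clay remains overconsolidated and only the recompression index applies:
S_c = C_r·H/(1+e₀)·log₁₀(σ'_f/σ'_0) = 0.021×5/1.71×log₁₀(90.014/80.4)
    = 0.061404 × 0.049054 = 0.003012 m

S_c ≈ 3.01 mm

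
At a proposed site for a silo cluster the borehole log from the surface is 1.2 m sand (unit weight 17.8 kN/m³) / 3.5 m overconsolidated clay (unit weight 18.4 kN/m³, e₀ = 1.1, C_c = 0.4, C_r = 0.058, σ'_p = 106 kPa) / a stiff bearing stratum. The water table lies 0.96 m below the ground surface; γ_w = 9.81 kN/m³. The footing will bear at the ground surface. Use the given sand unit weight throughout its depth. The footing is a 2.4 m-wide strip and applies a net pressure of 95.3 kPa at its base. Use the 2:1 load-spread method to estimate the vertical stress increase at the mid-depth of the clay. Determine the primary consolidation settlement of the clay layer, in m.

S_c ≈ 0.0342 m

Mid-depth of clay below the ground surface: z = 1.2 + 3.5/2 = 2.95 m.
Total vertical stress at mid-clay: σ_v = 17.8×1.2 + 18.4×1.75 = 53.56 kPa.
Pore pressure: u = 9.81×(2.95 − 0.96) = 19.522 kPa.
Initial effective stress: σ'_0 = σ_v − u = 53.56 − 19.522 = 34.038 kPa.
Stress increase at mid-clay by the 2:1 spreading method:
Δσ = qB/(B+z) = 95.3×2.4/(2.4+2.95) = 42.751 kPa
Final effective stress: σ'_f = 34.038 + 42.751 = 76.789 kPa.
σ'_f = 76.789 ≤ σ'_p = 106 kPa, so the clay remains overconsolidated and only the recompression index applies:
S_c = C_r·H/(1+e₀)·log₁₀(σ'_f/σ'_0) = 0.058×3.5/2.1×log₁₀(76.789/34.038)
    = 0.096669 × 0.35333 = 0.03416 m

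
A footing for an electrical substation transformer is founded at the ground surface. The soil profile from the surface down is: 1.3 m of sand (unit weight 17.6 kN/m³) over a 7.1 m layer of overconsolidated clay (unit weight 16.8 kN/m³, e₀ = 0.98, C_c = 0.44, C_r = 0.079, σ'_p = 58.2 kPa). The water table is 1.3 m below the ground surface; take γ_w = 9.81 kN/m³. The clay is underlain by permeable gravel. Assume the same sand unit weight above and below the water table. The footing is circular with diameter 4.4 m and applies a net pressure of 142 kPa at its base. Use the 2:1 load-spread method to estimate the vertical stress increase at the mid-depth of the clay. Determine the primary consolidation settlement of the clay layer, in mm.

S_c ≈ 241 mm

Mid-depth of clay below the ground surface: z = 1.3 + 7.1/2 = 4.85 m.
Total vertical stress at mid-clay: σ_v = 17.6×1.3 + 16.8×3.55 = 82.52 kPa.
Pore pressure: u = 9.81×(4.85 − 1.3) = 34.825 kPa.
Initial effective stress: σ'_0 = σ_v − u = 82.52 − 34.825 = 47.695 kPa.
Stress increase at mid-clay by the 2:1 spreading method:
Δσ ≈ qD²/(D+z)² = 142×4.4²/(4.4+4.85)² = 32.13 kPa
Final effective stress: σ'_f = 47.695 + 32.13 = 79.825 kPa.
σ'_f = 79.825 > σ'_p = 58.2 kPa, so the stress path crosses the preconsolidation pressure — recompression up to σ'_p, then virgin compression beyond:
S_c = H/(1+e₀)·[C_r·log₁₀(σ'_p/σ'_0) + C_c·log₁₀(σ'_f/σ'_p)]
    = 7.1/1.98 × [0.079×log₁₀(58.2/47.695) + 0.44×log₁₀(79.825/58.2)]
    = 3.5859 × [0.0068296 + 0.060375] = 0.241 m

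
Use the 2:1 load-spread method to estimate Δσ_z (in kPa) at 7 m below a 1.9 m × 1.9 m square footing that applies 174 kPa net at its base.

Δσ_z ≈ 7.93 kPa

By the 2:1 method the load spreads at 1 horizontal : 2 vertical, so at depth z the loaded area has grown by z in each plan dimension:
Δσ = qBL/((B+z)(L+z)) = 174×1.9×1.9/((1.9+7)(1.9+7)) = 7.9301 kPa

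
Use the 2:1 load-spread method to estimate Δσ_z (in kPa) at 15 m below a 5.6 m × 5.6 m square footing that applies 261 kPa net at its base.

By the 2:1 method the load spreads at 1 horizontal : 2 vertical, so at depth z the loaded area has grown by z in each plan dimension:
Δσ = qBL/((B+z)(L+z)) = 261×5.6×5.6/((5.6+15)(5.6+15)) = 19.288 kPa

Δσ_z ≈ 19.3 kPa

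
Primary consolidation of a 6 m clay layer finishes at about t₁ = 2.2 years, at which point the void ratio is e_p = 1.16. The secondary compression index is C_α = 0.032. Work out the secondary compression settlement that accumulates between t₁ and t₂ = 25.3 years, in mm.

S_s ≈ 94.3 mm

Secondary compression: S_s = C_α·H/(1+e_p)·log₁₀(t₂/t₁)
S_s = 0.032×6/(1+1.16)×log₁₀(25.3/2.2)
    = 0.08889 × 1.061 = 0.09428 m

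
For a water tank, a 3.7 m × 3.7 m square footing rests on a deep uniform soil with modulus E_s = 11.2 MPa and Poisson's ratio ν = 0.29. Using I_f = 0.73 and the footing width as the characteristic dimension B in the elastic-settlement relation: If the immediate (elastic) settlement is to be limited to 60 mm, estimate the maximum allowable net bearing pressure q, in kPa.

E_s = 11.2 MPa = 11200 kPa.
S_e = q·B·(1−ν²)/E_s · I_f  ⇒  q = S_e·E_s / (B·(1−ν²)·I_f).
q = 0.06 × 11200 / (3.7 × 0.9159 × 0.73) = 271.6 kPa

q ≈ 272 kPa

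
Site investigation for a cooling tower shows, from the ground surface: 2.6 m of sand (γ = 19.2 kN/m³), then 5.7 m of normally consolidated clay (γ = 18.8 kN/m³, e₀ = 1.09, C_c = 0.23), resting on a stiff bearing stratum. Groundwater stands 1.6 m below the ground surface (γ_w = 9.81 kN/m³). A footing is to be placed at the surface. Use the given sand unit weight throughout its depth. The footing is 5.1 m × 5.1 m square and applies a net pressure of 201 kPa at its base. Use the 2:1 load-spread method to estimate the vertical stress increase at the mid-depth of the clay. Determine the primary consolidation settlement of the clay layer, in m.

S_c ≈ 0.147 m

Mid-depth of clay below the ground surface: z = 2.6 + 5.7/2 = 5.45 m.
Total vertical stress at mid-clay: σ_v = 19.2×2.6 + 18.8×2.85 = 103.5 kPa.
Pore pressure: u = 9.81×(5.45 − 1.6) = 37.769 kPa.
Initial effective stress: σ'_0 = σ_v − u = 103.5 − 37.769 = 65.731 kPa.
Stress increase at mid-clay by the 2:1 spreading method:
Δσ = qBL/((B+z)(L+z)) = 201×5.1×5.1/((5.1+5.45)(5.1+5.45)) = 46.971 kPa
Final effective stress: σ'_f = σ'_0 + Δσ = 65.731 + 46.971 = 112.7 kPa.
Normally consolidated clay, so the full stress increment lies on the virgin compression line:
S_c = C_c·H/(1+e₀)·log₁₀(σ'_f/σ'_0) = 0.23×5.7/(1+1.09)×log₁₀(112.7/65.731)
    = 0.62727 × 0.23415 = 0.1469 m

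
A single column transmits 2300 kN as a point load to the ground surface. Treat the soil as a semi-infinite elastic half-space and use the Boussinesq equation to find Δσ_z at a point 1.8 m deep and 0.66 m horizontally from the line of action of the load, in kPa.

Δσ_z ≈ 247 kPa

Boussinesq vertical stress below a point load on an elastic half-space:
Δσ_z = 3P/(2πz²) · [1 + (r/z)²]^(−5/2)
r/z = 0.66/1.8 = 0.36667; [1+(r/z)²]^(−5/2) = 0.72953.
Δσ_z = 3×2300/(2π×1.8²) × 0.72953 = 338.94 × 0.72953 = 247.3 kPa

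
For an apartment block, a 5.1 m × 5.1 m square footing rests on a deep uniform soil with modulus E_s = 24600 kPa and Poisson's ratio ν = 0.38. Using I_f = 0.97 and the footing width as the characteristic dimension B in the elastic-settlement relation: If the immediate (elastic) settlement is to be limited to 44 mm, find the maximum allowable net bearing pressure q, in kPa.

S_e = q·B·(1−ν²)/E_s · I_f  ⇒  q = S_e·E_s / (B·(1−ν²)·I_f).
q = 0.044 × 24600 / (5.1 × 0.8556 × 0.97) = 255.7 kPa

q ≈ 256 kPa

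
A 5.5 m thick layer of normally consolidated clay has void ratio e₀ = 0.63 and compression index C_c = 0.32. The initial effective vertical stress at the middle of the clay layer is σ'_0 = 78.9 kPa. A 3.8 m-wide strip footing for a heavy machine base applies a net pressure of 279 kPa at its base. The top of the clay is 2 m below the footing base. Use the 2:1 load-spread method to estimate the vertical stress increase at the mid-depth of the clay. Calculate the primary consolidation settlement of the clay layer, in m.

S_c ≈ 0.443 m

Mid-depth of clay below the footing base: z = 2 + 5.5/2 = 4.75 m.
Stress increase at mid-clay by the 2:1 spreading method:
Δσ = qB/(B+z) = 279×3.8/(3.8+4.75) = 124 kPa
Final effective stress: σ'_f = σ'_0 + Δσ = 78.9 + 124 = 202.9 kPa.
Normally consolidated clay, so the full stress increment lies on the virgin compression line:
S_c = C_c·H/(1+e₀)·log₁₀(σ'_f/σ'_0) = 0.32×5.5/(1+0.63)×log₁₀(202.9/78.9)
    = 1.0798 × 0.41021 = 0.4429 m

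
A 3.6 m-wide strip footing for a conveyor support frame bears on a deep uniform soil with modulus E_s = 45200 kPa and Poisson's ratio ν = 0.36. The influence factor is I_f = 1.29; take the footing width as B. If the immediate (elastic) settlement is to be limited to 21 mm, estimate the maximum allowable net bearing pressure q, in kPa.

q ≈ 235 kPa

S_e = q·B·(1−ν²)/E_s · I_f  ⇒  q = S_e·E_s / (B·(1−ν²)·I_f).
q = 0.021 × 45200 / (3.6 × 0.8704 × 1.29) = 234.8 kPa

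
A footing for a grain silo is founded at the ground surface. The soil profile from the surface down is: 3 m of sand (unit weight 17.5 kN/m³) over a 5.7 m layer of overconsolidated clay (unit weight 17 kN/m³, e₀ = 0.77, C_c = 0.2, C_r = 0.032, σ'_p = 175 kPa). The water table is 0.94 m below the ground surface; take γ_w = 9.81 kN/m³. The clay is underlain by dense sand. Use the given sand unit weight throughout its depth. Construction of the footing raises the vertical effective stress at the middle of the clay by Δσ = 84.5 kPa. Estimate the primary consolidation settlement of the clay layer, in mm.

Mid-depth of clay below the ground surface: z = 3 + 5.7/2 = 5.85 m.
Total vertical stress at mid-clay: σ_v = 17.5×3 + 17×2.85 = 100.95 kPa.
Pore pressure: u = 9.81×(5.85 − 0.94) = 48.167 kPa.
Initial effective stress: σ'_0 = σ_v − u = 100.95 − 48.167 = 52.783 kPa.
Final effective stress: σ'_f = 52.783 + 84.5 = 137.28 kPa.
σ'_f = 137.28 ≤ σ'_p = 175 kPa, so the clay remains overconsolidated and only the recompression index applies:
S_c = C_r·H/(1+e₀)·log₁₀(σ'_f/σ'_0) = 0.032×5.7/1.77×log₁₀(137.28/52.783)
    = 0.10305 × 0.41511 = 0.04278 m

S_c ≈ 42.8 mm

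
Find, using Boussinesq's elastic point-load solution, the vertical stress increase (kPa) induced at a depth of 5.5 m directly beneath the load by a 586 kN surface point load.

Δσ_z ≈ 9.25 kPa

Boussinesq vertical stress below a point load on an elastic half-space:
Δσ_z = 3P/(2πz²) · [1 + (r/z)²]^(−5/2)
r/z = 0/5.5 = 0; [1+(r/z)²]^(−5/2) = 1.
Δσ_z = 3×586/(2π×5.5²) × 1 = 9.2494 × 1 = 9.249 kPa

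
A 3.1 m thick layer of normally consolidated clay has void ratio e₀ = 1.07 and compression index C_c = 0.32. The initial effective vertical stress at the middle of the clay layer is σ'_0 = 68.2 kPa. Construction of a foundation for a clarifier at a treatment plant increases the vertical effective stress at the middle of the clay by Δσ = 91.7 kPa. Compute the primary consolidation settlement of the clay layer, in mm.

S_c ≈ 177 mm

Final effective stress: σ'_f = σ'_0 + Δσ = 68.2 + 91.7 = 159.9 kPa.
Normally consolidated clay, so the full stress increment lies on the virgin compression line:
S_c = C_c·H/(1+e₀)·log₁₀(σ'_f/σ'_0) = 0.32×3.1/(1+1.07)×log₁₀(159.9/68.2)
    = 0.47923 × 0.37006 = 0.1773 m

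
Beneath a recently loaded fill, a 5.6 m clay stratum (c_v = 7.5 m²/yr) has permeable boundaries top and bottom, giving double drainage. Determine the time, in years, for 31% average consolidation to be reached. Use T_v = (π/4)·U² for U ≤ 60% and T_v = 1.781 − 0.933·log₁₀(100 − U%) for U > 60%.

Drainage path length: H_d = H/2 = 2.8 m (double drainage).
U ≤ 60%: T_v = (π/4)·U² = (π/4)×0.31² = 0.075477.
t = T_v·H_d²/c_v = 0.075477×2.8²/7.5 = 0.0789 years.

t ≈ 0.0789 years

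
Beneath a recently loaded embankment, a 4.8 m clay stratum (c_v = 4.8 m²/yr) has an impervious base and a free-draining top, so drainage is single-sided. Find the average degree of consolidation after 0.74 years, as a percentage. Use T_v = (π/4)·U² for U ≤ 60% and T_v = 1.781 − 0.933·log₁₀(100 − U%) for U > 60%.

U ≈ 44.3 %

Drainage path length: H_d = H = 4.8 m (single drainage).
T_v = c_v·t/H_d² = 4.8×0.74/4.8² = 0.15417.
T_v = 0.15417 corresponds to the U ≤ 60% branch:
U = √(4T_v/π) = 0.4431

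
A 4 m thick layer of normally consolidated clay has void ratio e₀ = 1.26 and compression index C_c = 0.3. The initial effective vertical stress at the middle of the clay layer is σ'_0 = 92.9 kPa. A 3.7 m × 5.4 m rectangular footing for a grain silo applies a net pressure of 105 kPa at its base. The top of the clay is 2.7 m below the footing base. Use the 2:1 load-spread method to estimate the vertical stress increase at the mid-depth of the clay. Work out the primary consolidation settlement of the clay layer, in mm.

Mid-depth of clay below the footing base: z = 2.7 + 4/2 = 4.7 m.
Stress increase at mid-clay by the 2:1 spreading method:
Δσ = qBL/((B+z)(L+z)) = 105×3.7×5.4/((3.7+4.7)(5.4+4.7)) = 24.728 kPa
Final effective stress: σ'_f = σ'_0 + Δσ = 92.9 + 24.728 = 117.63 kPa.
Normally consolidated clay, so the full stress increment lies on the virgin compression line:
S_c = C_c·H/(1+e₀)·log₁₀(σ'_f/σ'_0) = 0.3×4/(1+1.26)×log₁₀(117.63/92.9)
    = 0.53097 × 0.1025 = 0.05442 m

S_c ≈ 54.4 mm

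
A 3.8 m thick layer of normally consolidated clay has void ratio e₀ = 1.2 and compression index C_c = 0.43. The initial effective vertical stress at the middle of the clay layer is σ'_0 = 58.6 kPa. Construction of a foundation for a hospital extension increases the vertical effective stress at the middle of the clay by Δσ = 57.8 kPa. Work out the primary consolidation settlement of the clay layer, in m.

S_c ≈ 0.221 m

Final effective stress: σ'_f = σ'_0 + Δσ = 58.6 + 57.8 = 116.4 kPa.
Normally consolidated clay, so the full stress increment lies on the virgin compression line:
S_c = C_c·H/(1+e₀)·log₁₀(σ'_f/σ'_0) = 0.43×3.8/(1+1.2)×log₁₀(116.4/58.6)
    = 0.74273 × 0.29806 = 0.2214 m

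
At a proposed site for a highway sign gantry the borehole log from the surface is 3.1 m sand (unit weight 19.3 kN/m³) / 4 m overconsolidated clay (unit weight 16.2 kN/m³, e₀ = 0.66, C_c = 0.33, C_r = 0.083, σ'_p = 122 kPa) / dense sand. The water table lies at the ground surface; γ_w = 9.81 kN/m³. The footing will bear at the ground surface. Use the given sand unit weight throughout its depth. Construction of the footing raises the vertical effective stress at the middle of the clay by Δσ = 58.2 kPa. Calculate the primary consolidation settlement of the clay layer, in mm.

S_c ≈ 75.3 mm

Mid-depth of clay below the ground surface: z = 3.1 + 4/2 = 5.1 m.
Total vertical stress at mid-clay: σ_v = 19.3×3.1 + 16.2×2 = 92.23 kPa.
Pore pressure: u = 9.81×(5.1 − 0) = 50.031 kPa.
Initial effective stress: σ'_0 = σ_v − u = 92.23 − 50.031 = 42.199 kPa.
Final effective stress: σ'_f = 42.199 + 58.2 = 100.4 kPa.
σ'_f = 100.4 ≤ σ'_p = 122 kPa, so the clay remains overconsolidated and only the recompression index applies:
S_c = C_r·H/(1+e₀)·log₁₀(σ'_f/σ'_0) = 0.083×4/1.66×log₁₀(100.4/42.199)
    = 0.2 × 0.37643 = 0.07528 m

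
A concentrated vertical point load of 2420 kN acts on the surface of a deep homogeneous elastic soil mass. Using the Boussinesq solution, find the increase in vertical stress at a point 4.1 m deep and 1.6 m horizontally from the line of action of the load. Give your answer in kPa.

Boussinesq vertical stress below a point load on an elastic half-space:
Δσ_z = 3P/(2πz²) · [1 + (r/z)²]^(−5/2)
r/z = 1.6/4.1 = 0.39024; [1+(r/z)²]^(−5/2) = 0.70161.
Δσ_z = 3×2420/(2π×4.1²) × 0.70161 = 68.737 × 0.70161 = 48.23 kPa

Δσ_z ≈ 48.2 kPa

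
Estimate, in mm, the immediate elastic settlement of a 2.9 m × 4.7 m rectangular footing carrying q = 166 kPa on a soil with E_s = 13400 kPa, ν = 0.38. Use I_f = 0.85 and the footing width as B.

Immediate (elastic) settlement: S_e = q·B·(1−ν²)/E_s · I_f.
S_e = 166 × 2.9 × (1 − 0.38²) / 13400 × 0.85
    = 166 × 2.9 × 0.8556 / 13400 × 0.85
    = 0.02613 m = 26.13 mm

S_e ≈ 26.1 mm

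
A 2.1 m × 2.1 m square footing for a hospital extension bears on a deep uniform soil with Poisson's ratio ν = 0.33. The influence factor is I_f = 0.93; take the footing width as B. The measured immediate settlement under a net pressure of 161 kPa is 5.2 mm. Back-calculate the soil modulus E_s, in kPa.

E_s ≈ 53900 kPa

S_e = q·B·(1−ν²)/E_s · I_f  ⇒  E_s = q·B·(1−ν²)·I_f / S_e.
E_s = 161 × 2.1 × 0.8911 × 0.93 / 0.0052 = 53880 kPa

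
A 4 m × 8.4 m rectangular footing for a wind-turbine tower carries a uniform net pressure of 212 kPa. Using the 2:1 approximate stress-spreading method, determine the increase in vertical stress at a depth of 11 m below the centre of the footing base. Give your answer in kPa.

By the 2:1 method the load spreads at 1 horizontal : 2 vertical, so at depth z the loaded area has grown by z in each plan dimension:
Δσ = qBL/((B+z)(L+z)) = 212×4×8.4/((4+11)(8.4+11)) = 24.478 kPa

Δσ_z ≈ 24.5 kPa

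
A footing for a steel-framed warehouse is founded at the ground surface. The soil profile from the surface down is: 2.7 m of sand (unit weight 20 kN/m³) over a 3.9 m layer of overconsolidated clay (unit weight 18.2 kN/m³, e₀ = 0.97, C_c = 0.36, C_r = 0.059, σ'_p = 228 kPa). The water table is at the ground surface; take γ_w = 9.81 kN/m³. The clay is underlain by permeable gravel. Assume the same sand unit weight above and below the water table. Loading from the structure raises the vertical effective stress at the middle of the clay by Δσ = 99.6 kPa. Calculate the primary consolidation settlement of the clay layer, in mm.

Mid-depth of clay below the ground surface: z = 2.7 + 3.9/2 = 4.65 m.
Total vertical stress at mid-clay: σ_v = 20×2.7 + 18.2×1.95 = 89.49 kPa.
Pore pressure: u = 9.81×(4.65 − 0) = 45.617 kPa.
Initial effective stress: σ'_0 = σ_v − u = 89.49 − 45.617 = 43.873 kPa.
Final effective stress: σ'_f = 43.873 + 99.6 = 143.47 kPa.
σ'_f = 143.47 ≤ σ'_p = 228 kPa, so the clay remains overconsolidated and only the recompression index applies:
S_c = C_r·H/(1+e₀)·log₁₀(σ'_f/σ'_0) = 0.059×3.9/1.97×log₁₀(143.47/43.873)
    = 0.1168 × 0.51456 = 0.0601 m

S_c ≈ 60.1 mm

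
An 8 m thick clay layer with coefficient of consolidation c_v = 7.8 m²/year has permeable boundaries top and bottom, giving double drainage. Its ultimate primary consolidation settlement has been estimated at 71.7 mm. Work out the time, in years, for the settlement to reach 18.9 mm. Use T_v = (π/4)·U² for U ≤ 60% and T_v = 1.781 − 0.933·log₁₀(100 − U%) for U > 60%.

Drainage path length: H_d = H/2 = 4 m (double drainage).
U = S(t)/S_ult = 18.9/71.7 = 0.2636.
U ≤ 60%: T_v = (π/4)·U² = (π/4)×0.2636² = 0.054573.
t = T_v·H_d²/c_v = 0.054573×4²/7.8 = 0.1119 years.

t ≈ 0.112 years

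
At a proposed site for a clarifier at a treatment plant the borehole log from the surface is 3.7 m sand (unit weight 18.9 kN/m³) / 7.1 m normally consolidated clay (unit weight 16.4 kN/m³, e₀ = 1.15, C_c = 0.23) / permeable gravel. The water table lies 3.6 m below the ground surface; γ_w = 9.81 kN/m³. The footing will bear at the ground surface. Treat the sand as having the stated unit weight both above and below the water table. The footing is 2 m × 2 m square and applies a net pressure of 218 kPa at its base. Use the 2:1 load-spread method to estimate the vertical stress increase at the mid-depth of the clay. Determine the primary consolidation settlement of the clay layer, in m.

S_c ≈ 0.0345 m

Mid-depth of clay below the ground surface: z = 3.7 + 7.1/2 = 7.25 m.
Total vertical stress at mid-clay: σ_v = 18.9×3.7 + 16.4×3.55 = 128.15 kPa.
Pore pressure: u = 9.81×(7.25 − 3.6) = 35.806 kPa.
Initial effective stress: σ'_0 = σ_v − u = 128.15 − 35.806 = 92.344 kPa.
Stress increase at mid-clay by the 2:1 spreading method:
Δσ = qBL/((B+z)(L+z)) = 218×2×2/((2+7.25)(2+7.25)) = 10.191 kPa
Final effective stress: σ'_f = σ'_0 + Δσ = 92.344 + 10.191 = 102.53 kPa.
Normally consolidated clay, so the full stress increment lies on the virgin compression line:
S_c = C_c·H/(1+e₀)·log₁₀(σ'_f/σ'_0) = 0.23×7.1/(1+1.15)×log₁₀(102.53/92.344)
    = 0.75953 × 0.045442 = 0.03451 m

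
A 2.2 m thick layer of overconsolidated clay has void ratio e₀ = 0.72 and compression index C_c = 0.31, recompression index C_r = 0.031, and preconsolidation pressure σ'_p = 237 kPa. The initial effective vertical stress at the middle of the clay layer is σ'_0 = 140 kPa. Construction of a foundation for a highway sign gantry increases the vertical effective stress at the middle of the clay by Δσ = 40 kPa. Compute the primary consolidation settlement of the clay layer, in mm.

Final effective stress: σ'_f = 140 + 40 = 180 kPa.
σ'_f = 180 ≤ σ'_p = 237 kPa, so the clay remains overconsolidated and only the recompression index applies:
S_c = C_r·H/(1+e₀)·log₁₀(σ'_f/σ'_0) = 0.031×2.2/1.72×log₁₀(180/140)
    = 0.039652 × 0.10914 = 0.004328 m

S_c ≈ 4.33 mm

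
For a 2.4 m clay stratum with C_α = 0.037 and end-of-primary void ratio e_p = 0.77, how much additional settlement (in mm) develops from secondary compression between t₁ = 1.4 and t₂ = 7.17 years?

S_s ≈ 35.6 mm

Secondary compression: S_s = C_α·H/(1+e_p)·log₁₀(t₂/t₁)
S_s = 0.037×2.4/(1+0.77)×log₁₀(7.17/1.4)
    = 0.05017 × 0.7094 = 0.03559 m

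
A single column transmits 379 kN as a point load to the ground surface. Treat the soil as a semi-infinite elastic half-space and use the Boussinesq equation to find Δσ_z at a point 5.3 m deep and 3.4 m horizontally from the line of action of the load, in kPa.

Δσ_z ≈ 2.72 kPa

Boussinesq vertical stress below a point load on an elastic half-space:
Δσ_z = 3P/(2πz²) · [1 + (r/z)²]^(−5/2)
r/z = 3.4/5.3 = 0.64151; [1+(r/z)²]^(−5/2) = 0.42245.
Δσ_z = 3×379/(2π×5.3²) × 0.42245 = 6.4421 × 0.42245 = 2.721 kPa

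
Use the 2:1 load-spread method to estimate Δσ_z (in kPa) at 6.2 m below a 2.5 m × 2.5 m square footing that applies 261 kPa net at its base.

Δσ_z ≈ 21.6 kPa

By the 2:1 method the load spreads at 1 horizontal : 2 vertical, so at depth z the loaded area has grown by z in each plan dimension:
Δσ = qBL/((B+z)(L+z)) = 261×2.5×2.5/((2.5+6.2)(2.5+6.2)) = 21.552 kPa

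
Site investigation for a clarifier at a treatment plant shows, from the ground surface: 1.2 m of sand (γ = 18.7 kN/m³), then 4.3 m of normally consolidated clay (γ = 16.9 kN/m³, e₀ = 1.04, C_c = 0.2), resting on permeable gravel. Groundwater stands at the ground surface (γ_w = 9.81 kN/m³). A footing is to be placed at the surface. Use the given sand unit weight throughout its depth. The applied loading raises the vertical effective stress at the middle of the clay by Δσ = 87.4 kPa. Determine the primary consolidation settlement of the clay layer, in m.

S_c ≈ 0.27 m

Mid-depth of clay below the ground surface: z = 1.2 + 4.3/2 = 3.35 m.
Total vertical stress at mid-clay: σ_v = 18.7×1.2 + 16.9×2.15 = 58.775 kPa.
Pore pressure: u = 9.81×(3.35 − 0) = 32.864 kPa.
Initial effective stress: σ'_0 = σ_v − u = 58.775 − 32.864 = 25.911 kPa.
Final effective stress: σ'_f = σ'_0 + Δσ = 25.911 + 87.4 = 113.31 kPa.
Normally consolidated clay, so the full stress increment lies on the virgin compression line:
S_c = C_c·H/(1+e₀)·log₁₀(σ'_f/σ'_0) = 0.2×4.3/(1+1.04)×log₁₀(113.31/25.911)
    = 0.42157 × 0.64078 = 0.2701 m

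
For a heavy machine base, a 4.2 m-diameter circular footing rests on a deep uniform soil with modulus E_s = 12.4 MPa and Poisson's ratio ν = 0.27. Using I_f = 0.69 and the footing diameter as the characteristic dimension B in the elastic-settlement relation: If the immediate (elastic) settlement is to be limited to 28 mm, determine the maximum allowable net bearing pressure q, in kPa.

E_s = 12.4 MPa = 12400 kPa.
S_e = q·B·(1−ν²)/E_s · I_f  ⇒  q = S_e·E_s / (B·(1−ν²)·I_f).
q = 0.028 × 12400 / (4.2 × 0.9271 × 0.69) = 129.2 kPa

q ≈ 129 kPa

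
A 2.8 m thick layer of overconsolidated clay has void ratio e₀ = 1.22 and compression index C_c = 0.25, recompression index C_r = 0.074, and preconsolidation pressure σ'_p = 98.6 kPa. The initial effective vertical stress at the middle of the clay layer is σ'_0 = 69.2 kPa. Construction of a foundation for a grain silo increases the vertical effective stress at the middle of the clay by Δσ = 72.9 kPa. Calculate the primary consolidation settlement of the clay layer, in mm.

Final effective stress: σ'_f = 69.2 + 72.9 = 142.1 kPa.
σ'_f = 142.1 > σ'_p = 98.6 kPa, so the stress path crosses the preconsolidation pressure — recompression up to σ'_p, then virgin compression beyond:
S_c = H/(1+e₀)·[C_r·log₁₀(σ'_p/σ'_0) + C_c·log₁₀(σ'_f/σ'_p)]
    = 2.8/2.22 × [0.074×log₁₀(98.6/69.2) + 0.25×log₁₀(142.1/98.6)]
    = 1.2613 × [0.011379 + 0.039679] = 0.0644 m

S_c ≈ 64.4 mm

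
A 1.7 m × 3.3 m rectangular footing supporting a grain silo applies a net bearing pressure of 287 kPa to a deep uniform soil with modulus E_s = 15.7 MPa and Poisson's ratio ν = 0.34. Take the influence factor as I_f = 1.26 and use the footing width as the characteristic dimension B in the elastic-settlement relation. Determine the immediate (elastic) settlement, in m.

Immediate (elastic) settlement: S_e = q·B·(1−ν²)/E_s · I_f.
E_s = 15.7 MPa = 15700 kPa.
S_e = 287 × 1.7 × (1 − 0.34²) / 15700 × 1.26
    = 287 × 1.7 × 0.8844 / 15700 × 1.26
    = 0.03463 m

S_e ≈ 0.0346 m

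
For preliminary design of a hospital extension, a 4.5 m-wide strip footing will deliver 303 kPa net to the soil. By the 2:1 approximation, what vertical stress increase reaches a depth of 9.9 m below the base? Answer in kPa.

By the 2:1 method the load spreads at 1 horizontal : 2 vertical, so at depth z the loaded area has grown by z in each plan dimension:
Δσ = qB/(B+z) = 303×4.5/(4.5+9.9) = 94.688 kPa

Δσ_z ≈ 94.7 kPa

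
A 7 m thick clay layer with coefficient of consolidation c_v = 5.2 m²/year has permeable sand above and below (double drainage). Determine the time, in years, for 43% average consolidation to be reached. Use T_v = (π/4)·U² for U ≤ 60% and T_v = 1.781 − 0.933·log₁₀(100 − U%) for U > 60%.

Drainage path length: H_d = H/2 = 3.5 m (double drainage).
U ≤ 60%: T_v = (π/4)·U² = (π/4)×0.43² = 0.14522.
t = T_v·H_d²/c_v = 0.14522×3.5²/5.2 = 0.3421 years.

t ≈ 0.342 years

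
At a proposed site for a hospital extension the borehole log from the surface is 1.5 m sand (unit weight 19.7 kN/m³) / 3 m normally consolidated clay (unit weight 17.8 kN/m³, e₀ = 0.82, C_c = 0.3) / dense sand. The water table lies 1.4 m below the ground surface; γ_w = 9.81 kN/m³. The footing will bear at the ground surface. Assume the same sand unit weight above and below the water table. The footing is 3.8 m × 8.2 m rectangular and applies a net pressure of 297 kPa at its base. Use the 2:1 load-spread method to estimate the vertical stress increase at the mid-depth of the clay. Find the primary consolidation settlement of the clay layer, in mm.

Mid-depth of clay below the ground surface: z = 1.5 + 3/2 = 3 m.
Total vertical stress at mid-clay: σ_v = 19.7×1.5 + 17.8×1.5 = 56.25 kPa.
Pore pressure: u = 9.81×(3 − 1.4) = 15.696 kPa.
Initial effective stress: σ'_0 = σ_v − u = 56.25 − 15.696 = 40.554 kPa.
Stress increase at mid-clay by the 2:1 spreading method:
Δσ = qBL/((B+z)(L+z)) = 297×3.8×8.2/((3.8+3)(8.2+3)) = 121.51 kPa
Final effective stress: σ'_f = σ'_0 + Δσ = 40.554 + 121.51 = 162.06 kPa.
Normally consolidated clay, so the full stress increment lies on the virgin compression line:
S_c = C_c·H/(1+e₀)·log₁₀(σ'_f/σ'_0) = 0.3×3/(1+0.82)×log₁₀(162.06/40.554)
    = 0.49451 × 0.60164 = 0.2975 m

S_c ≈ 298 mm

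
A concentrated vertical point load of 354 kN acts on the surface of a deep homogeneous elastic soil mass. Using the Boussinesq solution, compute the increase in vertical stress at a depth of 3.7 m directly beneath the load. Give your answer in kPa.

Δσ_z ≈ 12.3 kPa

Boussinesq vertical stress below a point load on an elastic half-space:
Δσ_z = 3P/(2πz²) · [1 + (r/z)²]^(−5/2)
r/z = 0/3.7 = 0; [1+(r/z)²]^(−5/2) = 1.
Δσ_z = 3×354/(2π×3.7²) × 1 = 12.346 × 1 = 12.35 kPa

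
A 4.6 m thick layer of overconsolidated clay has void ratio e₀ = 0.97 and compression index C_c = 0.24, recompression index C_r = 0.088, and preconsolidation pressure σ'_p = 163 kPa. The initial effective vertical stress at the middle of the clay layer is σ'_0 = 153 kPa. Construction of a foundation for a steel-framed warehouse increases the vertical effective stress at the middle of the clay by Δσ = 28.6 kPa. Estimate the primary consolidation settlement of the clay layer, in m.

Final effective stress: σ'_f = 153 + 28.6 = 181.6 kPa.
σ'_f = 181.6 > σ'_p = 163 kPa, so the stress path crosses the preconsolidation pressure — recompression up to σ'_p, then virgin compression beyond:
S_c = H/(1+e₀)·[C_r·log₁₀(σ'_p/σ'_0) + C_c·log₁₀(σ'_f/σ'_p)]
    = 4.6/1.97 × [0.088×log₁₀(163/153) + 0.24×log₁₀(181.6/163)]
    = 2.335 × [0.0024197 + 0.011263] = 0.03195 m

S_c ≈ 0.0319 m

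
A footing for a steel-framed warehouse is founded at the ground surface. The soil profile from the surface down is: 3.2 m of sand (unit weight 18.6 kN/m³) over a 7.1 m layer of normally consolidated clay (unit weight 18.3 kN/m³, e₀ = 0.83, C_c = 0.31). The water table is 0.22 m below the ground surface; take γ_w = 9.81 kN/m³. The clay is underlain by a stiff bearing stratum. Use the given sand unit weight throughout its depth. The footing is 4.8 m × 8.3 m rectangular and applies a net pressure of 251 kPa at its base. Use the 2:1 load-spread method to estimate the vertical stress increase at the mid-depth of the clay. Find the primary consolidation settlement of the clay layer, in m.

S_c ≈ 0.349 m

Mid-depth of clay below the ground surface: z = 3.2 + 7.1/2 = 6.75 m.
Total vertical stress at mid-clay: σ_v = 18.6×3.2 + 18.3×3.55 = 124.49 kPa.
Pore pressure: u = 9.81×(6.75 − 0.22) = 64.059 kPa.
Initial effective stress: σ'_0 = σ_v − u = 124.49 − 64.059 = 60.431 kPa.
Stress increase at mid-clay by the 2:1 spreading method:
Δσ = qBL/((B+z)(L+z)) = 251×4.8×8.3/((4.8+6.75)(8.3+6.75)) = 57.527 kPa
Final effective stress: σ'_f = σ'_0 + Δσ = 60.431 + 57.527 = 117.96 kPa.
Normally consolidated clay, so the full stress increment lies on the virgin compression line:
S_c = C_c·H/(1+e₀)·log₁₀(σ'_f/σ'_0) = 0.31×7.1/(1+0.83)×log₁₀(117.96/60.431)
    = 1.2027 × 0.29047 = 0.3493 m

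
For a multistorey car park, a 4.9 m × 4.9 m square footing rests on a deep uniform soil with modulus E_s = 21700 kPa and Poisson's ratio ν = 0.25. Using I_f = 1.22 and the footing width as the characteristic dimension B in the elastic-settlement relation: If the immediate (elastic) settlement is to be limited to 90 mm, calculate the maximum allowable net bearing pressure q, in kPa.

q ≈ 348 kPa

S_e = q·B·(1−ν²)/E_s · I_f  ⇒  q = S_e·E_s / (B·(1−ν²)·I_f).
q = 0.09 × 21700 / (4.9 × 0.9375 × 1.22) = 348.5 kPa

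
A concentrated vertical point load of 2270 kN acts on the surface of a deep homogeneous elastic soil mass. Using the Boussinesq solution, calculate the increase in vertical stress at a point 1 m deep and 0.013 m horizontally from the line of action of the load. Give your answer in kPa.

Δσ_z ≈ 1080 kPa

Boussinesq vertical stress below a point load on an elastic half-space:
Δσ_z = 3P/(2πz²) · [1 + (r/z)²]^(−5/2)
r/z = 0.013/1 = 0.013; [1+(r/z)²]^(−5/2) = 0.99958.
Δσ_z = 3×2270/(2π×1²) × 0.99958 = 1083.8 × 0.99958 = 1083 kPa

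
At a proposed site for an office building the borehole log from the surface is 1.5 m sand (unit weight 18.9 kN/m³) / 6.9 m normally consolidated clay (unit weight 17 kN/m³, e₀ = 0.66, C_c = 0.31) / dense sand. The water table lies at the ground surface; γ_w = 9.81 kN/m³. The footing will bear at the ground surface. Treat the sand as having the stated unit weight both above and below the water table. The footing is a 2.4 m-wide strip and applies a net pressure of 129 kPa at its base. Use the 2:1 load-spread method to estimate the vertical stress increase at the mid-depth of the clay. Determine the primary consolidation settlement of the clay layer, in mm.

Mid-depth of clay below the ground surface: z = 1.5 + 6.9/2 = 4.95 m.
Total vertical stress at mid-clay: σ_v = 18.9×1.5 + 17×3.45 = 87 kPa.
Pore pressure: u = 9.81×(4.95 − 0) = 48.56 kPa.
Initial effective stress: σ'_0 = σ_v − u = 87 − 48.56 = 38.44 kPa.
Stress increase at mid-clay by the 2:1 spreading method:
Δσ = qB/(B+z) = 129×2.4/(2.4+4.95) = 42.122 kPa
Final effective stress: σ'_f = σ'_0 + Δσ = 38.44 + 42.122 = 80.562 kPa.
Normally consolidated clay, so the full stress increment lies on the virgin compression line:
S_c = C_c·H/(1+e₀)·log₁₀(σ'_f/σ'_0) = 0.31×6.9/(1+0.66)×log₁₀(80.562/38.44)
    = 1.2886 × 0.32135 = 0.4141 m

S_c ≈ 414 mm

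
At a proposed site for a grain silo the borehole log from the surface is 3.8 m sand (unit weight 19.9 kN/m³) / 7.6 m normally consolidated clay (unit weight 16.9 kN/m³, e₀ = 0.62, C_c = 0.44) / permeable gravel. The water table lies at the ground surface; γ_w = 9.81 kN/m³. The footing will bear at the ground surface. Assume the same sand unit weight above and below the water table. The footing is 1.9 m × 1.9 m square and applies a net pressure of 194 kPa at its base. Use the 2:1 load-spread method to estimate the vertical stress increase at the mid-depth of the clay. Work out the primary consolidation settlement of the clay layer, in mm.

S_c ≈ 101 mm

Mid-depth of clay below the ground surface: z = 3.8 + 7.6/2 = 7.6 m.
Total vertical stress at mid-clay: σ_v = 19.9×3.8 + 16.9×3.8 = 139.84 kPa.
Pore pressure: u = 9.81×(7.6 − 0) = 74.556 kPa.
Initial effective stress: σ'_0 = σ_v − u = 139.84 − 74.556 = 65.284 kPa.
Stress increase at mid-clay by the 2:1 spreading method:
Δσ = qBL/((B+z)(L+z)) = 194×1.9×1.9/((1.9+7.6)(1.9+7.6)) = 7.76 kPa
Final effective stress: σ'_f = σ'_0 + Δσ = 65.284 + 7.76 = 73.044 kPa.
Normally consolidated clay, so the full stress increment lies on the virgin compression line:
S_c = C_c·H/(1+e₀)·log₁₀(σ'_f/σ'_0) = 0.44×7.6/(1+0.62)×log₁₀(73.044/65.284)
    = 2.0642 × 0.048778 = 0.1007 m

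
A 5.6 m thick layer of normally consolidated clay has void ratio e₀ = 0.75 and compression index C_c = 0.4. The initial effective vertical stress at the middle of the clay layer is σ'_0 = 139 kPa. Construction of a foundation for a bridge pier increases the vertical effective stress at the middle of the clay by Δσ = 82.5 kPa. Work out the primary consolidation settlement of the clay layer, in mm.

S_c ≈ 259 mm

Final effective stress: σ'_f = σ'_0 + Δσ = 139 + 82.5 = 221.5 kPa.
Normally consolidated clay, so the full stress increment lies on the virgin compression line:
S_c = C_c·H/(1+e₀)·log₁₀(σ'_f/σ'_0) = 0.4×5.6/(1+0.75)×log₁₀(221.5/139)
    = 1.28 × 0.20236 = 0.259 m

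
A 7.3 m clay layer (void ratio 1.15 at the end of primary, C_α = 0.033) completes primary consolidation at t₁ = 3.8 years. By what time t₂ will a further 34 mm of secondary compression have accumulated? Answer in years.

S_s = C_α·H/(1+e_p)·log₁₀(t₂/t₁) ⇒ log₁₀(t₂/t₁) = S_s·(1+e_p)/(C_α·H).
log₁₀(t₂/t₁) = 0.034 × (1+1.15) / (0.033×7.3) = 0.3034
t₂ = t₁ × 10^0.3034 = 3.8 × 2.011 = 7.642 years

t₂ ≈ 7.64 years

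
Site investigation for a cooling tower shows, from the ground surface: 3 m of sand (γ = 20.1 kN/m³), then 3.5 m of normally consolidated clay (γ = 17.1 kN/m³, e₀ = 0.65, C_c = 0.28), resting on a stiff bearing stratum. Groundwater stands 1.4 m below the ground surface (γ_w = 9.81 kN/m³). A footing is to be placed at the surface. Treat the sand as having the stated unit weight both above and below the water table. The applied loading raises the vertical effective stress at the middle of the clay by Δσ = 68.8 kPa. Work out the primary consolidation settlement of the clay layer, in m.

Mid-depth of clay below the ground surface: z = 3 + 3.5/2 = 4.75 m.
Total vertical stress at mid-clay: σ_v = 20.1×3 + 17.1×1.75 = 90.225 kPa.
Pore pressure: u = 9.81×(4.75 − 1.4) = 32.864 kPa.
Initial effective stress: σ'_0 = σ_v − u = 90.225 − 32.864 = 57.361 kPa.
Final effective stress: σ'_f = σ'_0 + Δσ = 57.361 + 68.8 = 126.16 kPa.
Normally consolidated clay, so the full stress increment lies on the virgin compression line:
S_c = C_c·H/(1+e₀)·log₁₀(σ'_f/σ'_0) = 0.28×3.5/(1+0.65)×log₁₀(126.16/57.361)
    = 0.59394 × 0.3423 = 0.2033 m

S_c ≈ 0.203 m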